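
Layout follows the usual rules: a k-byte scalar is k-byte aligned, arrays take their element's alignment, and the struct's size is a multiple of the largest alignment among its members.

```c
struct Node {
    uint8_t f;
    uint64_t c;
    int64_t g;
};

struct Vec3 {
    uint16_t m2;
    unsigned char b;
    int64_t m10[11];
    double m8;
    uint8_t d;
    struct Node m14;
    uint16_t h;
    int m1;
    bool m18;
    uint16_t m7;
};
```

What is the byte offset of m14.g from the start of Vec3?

Node: @0: f [1B, align 1] → 1; +7 pad (align 8); @8: c [8B, align 8] → 16; @16: g [8B, align 8] → 24; size 24, align 8
@0: m2 [2B, align 2] → 2
@2: b [1B, align 1] → 3
+5 pad (align 8)
@8: m10 [88B, align 8] → 96
@96: m8 [8B, align 8] → 104
@104: d [1B, align 1] → 105
+7 pad (align 8)
@112: m14 [24B, align 8] → 136
within Node: g at 16
112 + 16 = 128

128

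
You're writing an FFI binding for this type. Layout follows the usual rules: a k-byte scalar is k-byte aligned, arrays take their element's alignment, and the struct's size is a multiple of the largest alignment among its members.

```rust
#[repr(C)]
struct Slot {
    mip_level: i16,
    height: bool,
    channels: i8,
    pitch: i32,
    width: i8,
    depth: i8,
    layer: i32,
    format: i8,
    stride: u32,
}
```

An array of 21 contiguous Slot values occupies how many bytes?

504

0..2  mip_level  (2B, 2-aligned)
2..3  height  (1B, 1-aligned)
3..4  channels  (1B, 1-aligned)
4..8  pitch  (4B, 4-aligned)
8..9  width  (1B, 1-aligned)
9..10  depth  (1B, 1-aligned)
10..12  -- padding (2B)
12..16  layer  (4B, 4-aligned)
16..17  format  (1B, 1-aligned)
17..20  -- padding (3B)
20..24  stride  (4B, 4-aligned)
sizeof = 24, alignof = 4
array of 21: 21 × 24 = 504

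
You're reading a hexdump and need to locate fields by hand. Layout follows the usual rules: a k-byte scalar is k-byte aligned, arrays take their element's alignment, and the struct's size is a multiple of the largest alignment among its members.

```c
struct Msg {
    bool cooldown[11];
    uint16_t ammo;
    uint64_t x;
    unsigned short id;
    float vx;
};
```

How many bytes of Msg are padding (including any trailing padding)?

cooldown at 0 (size 11, align 1) → ends 11
pad 1 to align 2 for ammo
ammo at 12 (size 2, align 2) → ends 14
pad 2 to align 8 for x
x at 16 (size 8, align 8) → ends 24
id at 24 (size 2, align 2) → ends 26
pad 2 to align 4 for vx
vx at 28 (size 4, align 4) → ends 32
total 32 bytes, alignment 8
data bytes 27, size 32 → padding 5

5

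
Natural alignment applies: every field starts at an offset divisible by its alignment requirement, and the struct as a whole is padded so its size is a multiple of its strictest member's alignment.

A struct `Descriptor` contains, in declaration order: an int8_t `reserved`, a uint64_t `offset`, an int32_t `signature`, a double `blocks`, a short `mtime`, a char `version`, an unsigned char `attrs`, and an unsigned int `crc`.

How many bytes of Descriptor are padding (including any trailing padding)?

reserved at 0 (size 1, align 1) → ends 1
pad 7 to align 8 for offset
offset at 8 (size 8, align 8) → ends 16
signature at 16 (size 4, align 4) → ends 20
pad 4 to align 8 for blocks
blocks at 24 (size 8, align 8) → ends 32
mtime at 32 (size 2, align 2) → ends 34
version at 34 (size 1, align 1) → ends 35
attrs at 35 (size 1, align 1) → ends 36
crc at 36 (size 4, align 4) → ends 40
total 40 bytes, alignment 8
data bytes 29, size 40 → padding 11

11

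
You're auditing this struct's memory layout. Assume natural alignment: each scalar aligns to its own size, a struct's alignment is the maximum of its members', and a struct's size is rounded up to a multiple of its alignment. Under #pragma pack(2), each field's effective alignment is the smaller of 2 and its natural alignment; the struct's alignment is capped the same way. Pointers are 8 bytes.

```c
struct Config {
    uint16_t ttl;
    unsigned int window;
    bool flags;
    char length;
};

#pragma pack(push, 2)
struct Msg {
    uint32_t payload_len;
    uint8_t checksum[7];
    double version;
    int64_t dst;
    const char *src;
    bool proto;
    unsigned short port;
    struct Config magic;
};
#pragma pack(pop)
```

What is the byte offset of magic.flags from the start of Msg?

Config: ttl at 0 (size 2, align 2) → ends 2; pad 2 to align 4 for window; window at 4 (size 4, align 4) → ends 8; flags at 8 (size 1, align 1) → ends 9; length at 9 (size 1, align 1) → ends 10; tail pad 2 to reach multiple of 4; total 12 bytes, alignment 4
payload_len at 0 (size 4, align 2) → ends 4
checksum at 4 (size 7, align 1) → ends 11
pad 1 to align 2 for version
version at 12 (size 8, align 2) → ends 20
dst at 20 (size 8, align 2) → ends 28
src at 28 (size 8, align 2) → ends 36
proto at 36 (size 1, align 1) → ends 37
pad 1 to align 2 for port
port at 38 (size 2, align 2) → ends 40
magic at 40 (size 12, align 2) → ends 52
within Config: flags at 8
40 + 8 = 48

48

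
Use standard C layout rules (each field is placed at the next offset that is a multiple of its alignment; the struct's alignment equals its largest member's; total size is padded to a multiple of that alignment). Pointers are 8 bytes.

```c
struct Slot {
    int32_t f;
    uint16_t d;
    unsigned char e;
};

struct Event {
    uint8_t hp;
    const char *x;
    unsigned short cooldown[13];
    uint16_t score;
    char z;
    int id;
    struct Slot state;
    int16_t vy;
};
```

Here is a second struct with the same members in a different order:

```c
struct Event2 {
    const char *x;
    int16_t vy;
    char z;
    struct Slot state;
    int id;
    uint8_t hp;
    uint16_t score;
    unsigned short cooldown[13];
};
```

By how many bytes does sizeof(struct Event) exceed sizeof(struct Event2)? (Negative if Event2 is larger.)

8

Slot: f at 0 (size 4, align 4) → ends 4; d at 4 (size 2, align 2) → ends 6; e at 6 (size 1, align 1) → ends 7; tail pad 1 to reach multiple of 4; total 8 bytes, alignment 4
hp at 0 (size 1, align 1) → ends 1
pad 7 to align 8 for x
x at 8 (size 8, align 8) → ends 16
cooldown at 16 (size 26, align 2) → ends 42
score at 42 (size 2, align 2) → ends 44
z at 44 (size 1, align 1) → ends 45
pad 3 to align 4 for id
id at 48 (size 4, align 4) → ends 52
state at 52 (size 8, align 4) → ends 60
vy at 60 (size 2, align 2) → ends 62
tail pad 2 to reach multiple of 8
total 64 bytes, alignment 8
— Event2 —
x at 0 (size 8, align 8) → ends 8
vy at 8 (size 2, align 2) → ends 10
z at 10 (size 1, align 1) → ends 11
pad 1 to align 4 for state
state at 12 (size 8, align 4) → ends 20
id at 20 (size 4, align 4) → ends 24
hp at 24 (size 1, align 1) → ends 25
pad 1 to align 2 for score
score at 26 (size 2, align 2) → ends 28
cooldown at 28 (size 26, align 2) → ends 54
tail pad 2 to reach multiple of 8
total 56 bytes, alignment 8
64 − 56 = 8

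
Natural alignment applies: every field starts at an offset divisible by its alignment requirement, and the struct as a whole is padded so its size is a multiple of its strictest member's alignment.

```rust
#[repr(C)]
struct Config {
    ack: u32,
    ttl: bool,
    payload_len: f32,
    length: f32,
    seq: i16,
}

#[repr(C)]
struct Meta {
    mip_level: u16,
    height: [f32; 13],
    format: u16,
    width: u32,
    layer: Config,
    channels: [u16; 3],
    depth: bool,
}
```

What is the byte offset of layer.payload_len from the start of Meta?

Config: 0..4  ack  (4B, 4-aligned); 4..5  ttl  (1B, 1-aligned); 5..8  -- padding (3B); 8..12  payload_len  (4B, 4-aligned); 12..16  length  (4B, 4-aligned); 16..18  seq  (2B, 2-aligned); 18..20  -- tail padding (2B); sizeof = 20, alignof = 4
0..2  mip_level  (2B, 2-aligned)
2..4  -- padding (2B)
4..56  height  (52B, 4-aligned)
56..58  format  (2B, 2-aligned)
58..60  -- padding (2B)
60..64  width  (4B, 4-aligned)
64..84  layer  (20B, 4-aligned)
within Config: payload_len at 8
64 + 8 = 72

72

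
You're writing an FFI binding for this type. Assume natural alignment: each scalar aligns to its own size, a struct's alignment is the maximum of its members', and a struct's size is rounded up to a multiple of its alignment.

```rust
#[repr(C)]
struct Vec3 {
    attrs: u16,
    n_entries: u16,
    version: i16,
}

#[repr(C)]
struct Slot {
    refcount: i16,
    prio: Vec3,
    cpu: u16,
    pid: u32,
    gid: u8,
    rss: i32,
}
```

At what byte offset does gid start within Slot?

Vec3: @0: attrs [2B, align 2] → 2; @2: n_entries [2B, align 2] → 4; @4: version [2B, align 2] → 6; size 6, align 2
@0: refcount [2B, align 2] → 2
@2: prio [6B, align 2] → 8
@8: cpu [2B, align 2] → 10
+2 pad (align 4)
@12: pid [4B, align 4] → 16
@16: gid [1B, align 1] → 17

16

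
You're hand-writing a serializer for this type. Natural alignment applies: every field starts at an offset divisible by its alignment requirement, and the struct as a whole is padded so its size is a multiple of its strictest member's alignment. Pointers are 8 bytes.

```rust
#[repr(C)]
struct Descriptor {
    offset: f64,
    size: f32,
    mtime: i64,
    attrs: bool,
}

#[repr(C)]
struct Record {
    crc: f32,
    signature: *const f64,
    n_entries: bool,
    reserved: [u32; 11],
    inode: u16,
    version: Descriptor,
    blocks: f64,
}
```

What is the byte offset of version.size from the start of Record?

Descriptor: offset at 0 (size 8, align 8) → ends 8; size at 8 (size 4, align 4) → ends 12; pad 4 to align 8 for mtime; mtime at 16 (size 8, align 8) → ends 24; attrs at 24 (size 1, align 1) → ends 25; tail pad 7 to reach multiple of 8; total 32 bytes, alignment 8
crc at 0 (size 4, align 4) → ends 4
pad 4 to align 8 for signature
signature at 8 (size 8, align 8) → ends 16
n_entries at 16 (size 1, align 1) → ends 17
pad 3 to align 4 for reserved
reserved at 20 (size 44, align 4) → ends 64
inode at 64 (size 2, align 2) → ends 66
pad 6 to align 8 for version
version at 72 (size 32, align 8) → ends 104
within Descriptor: size at 8
72 + 8 = 80

80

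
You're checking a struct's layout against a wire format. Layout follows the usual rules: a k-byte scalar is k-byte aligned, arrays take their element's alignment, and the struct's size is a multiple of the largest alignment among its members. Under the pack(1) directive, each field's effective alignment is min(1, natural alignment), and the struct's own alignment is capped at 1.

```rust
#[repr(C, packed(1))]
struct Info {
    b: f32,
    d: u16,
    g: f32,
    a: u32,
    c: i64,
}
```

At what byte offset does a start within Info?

@0: b [4B, align 1] → 4
@4: d [2B, align 1] → 6
@6: g [4B, align 1] → 10
@10: a [4B, align 1] → 14

10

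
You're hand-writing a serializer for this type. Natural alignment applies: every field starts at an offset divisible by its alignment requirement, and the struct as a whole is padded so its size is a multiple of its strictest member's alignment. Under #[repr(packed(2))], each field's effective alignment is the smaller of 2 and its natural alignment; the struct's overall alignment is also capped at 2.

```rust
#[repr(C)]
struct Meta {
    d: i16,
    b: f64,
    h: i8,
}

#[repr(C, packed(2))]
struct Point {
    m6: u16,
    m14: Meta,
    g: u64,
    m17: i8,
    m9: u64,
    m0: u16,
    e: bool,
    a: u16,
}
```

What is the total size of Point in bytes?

50

Meta: @0: d [2B, align 2] → 2; +6 pad (align 8); @8: b [8B, align 8] → 16; @16: h [1B, align 1] → 17; +7 tail pad (align 8); size 24, align 8
@0: m6 [2B, align 2] → 2
@2: m14 [24B, align 2] → 26
@26: g [8B, align 2] → 34
@34: m17 [1B, align 1] → 35
+1 pad (align 2)
@36: m9 [8B, align 2] → 44
@44: m0 [2B, align 2] → 46
@46: e [1B, align 1] → 47
+1 pad (align 2)
@48: a [2B, align 2] → 50
size 50, align 2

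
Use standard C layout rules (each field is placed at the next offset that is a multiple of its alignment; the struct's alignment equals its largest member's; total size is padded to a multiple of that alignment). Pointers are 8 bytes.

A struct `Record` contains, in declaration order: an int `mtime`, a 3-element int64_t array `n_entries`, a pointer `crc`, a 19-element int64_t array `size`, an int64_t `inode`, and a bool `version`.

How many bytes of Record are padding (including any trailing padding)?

0..4  mtime  (4B, 4-aligned)
4..8  -- padding (4B)
8..32  n_entries  (24B, 8-aligned)
32..40  crc  (8B, 8-aligned)
40..192  size  (152B, 8-aligned)
192..200  inode  (8B, 8-aligned)
200..201  version  (1B, 1-aligned)
201..208  -- tail padding (7B)
sizeof = 208, alignof = 8
data bytes 197, size 208 → padding 11

11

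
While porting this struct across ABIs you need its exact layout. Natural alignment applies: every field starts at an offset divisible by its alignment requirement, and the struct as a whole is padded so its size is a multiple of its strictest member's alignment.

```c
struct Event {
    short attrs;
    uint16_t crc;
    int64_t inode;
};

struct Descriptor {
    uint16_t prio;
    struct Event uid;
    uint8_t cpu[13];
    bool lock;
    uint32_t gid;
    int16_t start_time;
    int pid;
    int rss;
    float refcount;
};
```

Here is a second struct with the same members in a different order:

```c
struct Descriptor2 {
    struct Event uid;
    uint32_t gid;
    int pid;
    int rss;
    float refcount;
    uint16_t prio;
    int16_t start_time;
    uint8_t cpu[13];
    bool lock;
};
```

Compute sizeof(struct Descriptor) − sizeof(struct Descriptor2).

8

Event: attrs at 0 (size 2, align 2) → ends 2; crc at 2 (size 2, align 2) → ends 4; pad 4 to align 8 for inode; inode at 8 (size 8, align 8) → ends 16; total 16 bytes, alignment 8
prio at 0 (size 2, align 2) → ends 2
pad 6 to align 8 for uid
uid at 8 (size 16, align 8) → ends 24
cpu at 24 (size 13, align 1) → ends 37
lock at 37 (size 1, align 1) → ends 38
pad 2 to align 4 for gid
gid at 40 (size 4, align 4) → ends 44
start_time at 44 (size 2, align 2) → ends 46
pad 2 to align 4 for pid
pid at 48 (size 4, align 4) → ends 52
rss at 52 (size 4, align 4) → ends 56
refcount at 56 (size 4, align 4) → ends 60
tail pad 4 to reach multiple of 8
total 64 bytes, alignment 8
— Descriptor2 —
uid at 0 (size 16, align 8) → ends 16
gid at 16 (size 4, align 4) → ends 20
pid at 20 (size 4, align 4) → ends 24
rss at 24 (size 4, align 4) → ends 28
refcount at 28 (size 4, align 4) → ends 32
prio at 32 (size 2, align 2) → ends 34
start_time at 34 (size 2, align 2) → ends 36
cpu at 36 (size 13, align 1) → ends 49
lock at 49 (size 1, align 1) → ends 50
tail pad 6 to reach multiple of 8
total 56 bytes, alignment 8
64 − 56 = 8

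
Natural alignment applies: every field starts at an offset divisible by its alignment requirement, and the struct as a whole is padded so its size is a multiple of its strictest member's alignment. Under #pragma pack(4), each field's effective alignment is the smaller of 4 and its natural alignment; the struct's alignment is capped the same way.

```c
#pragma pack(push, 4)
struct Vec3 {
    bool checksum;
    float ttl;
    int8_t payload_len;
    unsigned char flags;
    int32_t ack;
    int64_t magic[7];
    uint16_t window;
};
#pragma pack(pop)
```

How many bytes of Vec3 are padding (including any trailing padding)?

7

@0: checksum [1B, align 1] → 1
+3 pad (align 4)
@4: ttl [4B, align 4] → 8
@8: payload_len [1B, align 1] → 9
@9: flags [1B, align 1] → 10
+2 pad (align 4)
@12: ack [4B, align 4] → 16
@16: magic [56B, align 4] → 72
@72: window [2B, align 2] → 74
+2 tail pad (align 4)
size 76, align 4
data bytes 69, size 76 → padding 7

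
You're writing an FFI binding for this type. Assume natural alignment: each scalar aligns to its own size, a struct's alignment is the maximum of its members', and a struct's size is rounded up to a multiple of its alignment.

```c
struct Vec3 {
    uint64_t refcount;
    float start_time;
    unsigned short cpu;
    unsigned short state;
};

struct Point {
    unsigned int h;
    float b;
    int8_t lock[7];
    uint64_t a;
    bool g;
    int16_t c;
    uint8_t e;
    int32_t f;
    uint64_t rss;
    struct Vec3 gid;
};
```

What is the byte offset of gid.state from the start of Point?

62

Vec3: 0..8  refcount  (8B, 8-aligned); 8..12  start_time  (4B, 4-aligned); 12..14  cpu  (2B, 2-aligned); 14..16  state  (2B, 2-aligned); sizeof = 16, alignof = 8
0..4  h  (4B, 4-aligned)
4..8  b  (4B, 4-aligned)
8..15  lock  (7B, 1-aligned)
15..16  -- padding (1B)
16..24  a  (8B, 8-aligned)
24..25  g  (1B, 1-aligned)
25..26  -- padding (1B)
26..28  c  (2B, 2-aligned)
28..29  e  (1B, 1-aligned)
29..32  -- padding (3B)
32..36  f  (4B, 4-aligned)
36..40  -- padding (4B)
40..48  rss  (8B, 8-aligned)
48..64  gid  (16B, 8-aligned)
within Vec3: state at 14
48 + 14 = 62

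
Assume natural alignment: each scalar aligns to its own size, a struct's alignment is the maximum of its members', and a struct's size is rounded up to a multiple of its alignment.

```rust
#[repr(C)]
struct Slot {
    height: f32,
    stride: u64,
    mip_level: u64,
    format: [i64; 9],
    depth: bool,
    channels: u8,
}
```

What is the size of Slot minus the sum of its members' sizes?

10

0..4  height  (4B, 4-aligned)
4..8  -- padding (4B)
8..16  stride  (8B, 8-aligned)
16..24  mip_level  (8B, 8-aligned)
24..96  format  (72B, 8-aligned)
96..97  depth  (1B, 1-aligned)
97..98  channels  (1B, 1-aligned)
98..104  -- tail padding (6B)
sizeof = 104, alignof = 8
data bytes 94, size 104 → padding 10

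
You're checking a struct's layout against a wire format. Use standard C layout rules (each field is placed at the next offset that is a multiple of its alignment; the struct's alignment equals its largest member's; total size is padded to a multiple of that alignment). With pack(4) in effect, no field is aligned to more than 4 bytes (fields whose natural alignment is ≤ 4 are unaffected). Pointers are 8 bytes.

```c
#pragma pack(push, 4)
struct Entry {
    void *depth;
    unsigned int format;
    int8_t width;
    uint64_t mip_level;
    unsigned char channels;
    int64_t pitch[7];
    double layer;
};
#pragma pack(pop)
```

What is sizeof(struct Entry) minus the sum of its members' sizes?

6

@0: depth [8B, align 4] → 8
@8: format [4B, align 4] → 12
@12: width [1B, align 1] → 13
+3 pad (align 4)
@16: mip_level [8B, align 4] → 24
@24: channels [1B, align 1] → 25
+3 pad (align 4)
@28: pitch [56B, align 4] → 84
@84: layer [8B, align 4] → 92
size 92, align 4
data bytes 86, size 92 → padding 6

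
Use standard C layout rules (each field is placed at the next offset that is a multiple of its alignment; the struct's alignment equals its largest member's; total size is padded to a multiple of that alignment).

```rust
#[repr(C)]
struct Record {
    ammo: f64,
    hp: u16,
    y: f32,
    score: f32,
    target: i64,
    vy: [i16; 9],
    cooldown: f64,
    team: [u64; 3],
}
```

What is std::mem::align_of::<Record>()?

member alignments: ammo=8, hp=2, y=4, score=4, target=8, vy=2, cooldown=8, team=8
max = 8

8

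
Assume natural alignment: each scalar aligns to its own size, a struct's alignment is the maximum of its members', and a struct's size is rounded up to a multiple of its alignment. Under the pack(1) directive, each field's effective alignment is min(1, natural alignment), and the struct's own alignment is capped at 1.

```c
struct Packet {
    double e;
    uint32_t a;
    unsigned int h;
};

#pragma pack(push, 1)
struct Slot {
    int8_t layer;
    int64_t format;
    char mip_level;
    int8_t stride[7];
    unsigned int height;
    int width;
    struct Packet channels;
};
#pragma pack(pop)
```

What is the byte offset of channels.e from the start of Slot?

25

Packet: e at 0 (size 8, align 8) → ends 8; a at 8 (size 4, align 4) → ends 12; h at 12 (size 4, align 4) → ends 16; total 16 bytes, alignment 8
layer at 0 (size 1, align 1) → ends 1
format at 1 (size 8, align 1) → ends 9
mip_level at 9 (size 1, align 1) → ends 10
stride at 10 (size 7, align 1) → ends 17
height at 17 (size 4, align 1) → ends 21
width at 21 (size 4, align 1) → ends 25
channels at 25 (size 16, align 1) → ends 41
within Packet: e at 0
25 + 0 = 25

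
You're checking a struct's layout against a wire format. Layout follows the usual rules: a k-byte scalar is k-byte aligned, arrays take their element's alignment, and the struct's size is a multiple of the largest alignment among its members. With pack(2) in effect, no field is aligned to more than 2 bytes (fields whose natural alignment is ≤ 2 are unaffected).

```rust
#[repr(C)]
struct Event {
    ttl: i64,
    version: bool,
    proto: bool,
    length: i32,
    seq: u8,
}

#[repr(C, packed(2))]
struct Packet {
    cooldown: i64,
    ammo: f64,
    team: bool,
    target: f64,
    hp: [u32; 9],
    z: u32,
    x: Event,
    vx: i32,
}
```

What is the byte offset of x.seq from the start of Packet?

Event: 0..8  ttl  (8B, 8-aligned); 8..9  version  (1B, 1-aligned); 9..10  proto  (1B, 1-aligned); 10..12  -- padding (2B); 12..16  length  (4B, 4-aligned); 16..17  seq  (1B, 1-aligned); 17..24  -- tail padding (7B); sizeof = 24, alignof = 8
0..8  cooldown  (8B, 2-aligned)
8..16  ammo  (8B, 2-aligned)
16..17  team  (1B, 1-aligned)
17..18  -- padding (1B)
18..26  target  (8B, 2-aligned)
26..62  hp  (36B, 2-aligned)
62..66  z  (4B, 2-aligned)
66..90  x  (24B, 2-aligned)
within Event: seq at 16
66 + 16 = 82

82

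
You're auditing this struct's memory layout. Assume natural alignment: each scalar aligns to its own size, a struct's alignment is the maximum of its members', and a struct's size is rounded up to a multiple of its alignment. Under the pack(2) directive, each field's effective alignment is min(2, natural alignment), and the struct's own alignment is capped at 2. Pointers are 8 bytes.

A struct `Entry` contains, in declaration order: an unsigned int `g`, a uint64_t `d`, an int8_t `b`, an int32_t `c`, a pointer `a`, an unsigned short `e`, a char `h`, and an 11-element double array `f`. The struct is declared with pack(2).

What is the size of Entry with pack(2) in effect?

118

g at 0 (size 4, align 2) → ends 4
d at 4 (size 8, align 2) → ends 12
b at 12 (size 1, align 1) → ends 13
pad 1 to align 2 for c
c at 14 (size 4, align 2) → ends 18
a at 18 (size 8, align 2) → ends 26
e at 26 (size 2, align 2) → ends 28
h at 28 (size 1, align 1) → ends 29
pad 1 to align 2 for f
f at 30 (size 88, align 2) → ends 118
total 118 bytes, alignment 2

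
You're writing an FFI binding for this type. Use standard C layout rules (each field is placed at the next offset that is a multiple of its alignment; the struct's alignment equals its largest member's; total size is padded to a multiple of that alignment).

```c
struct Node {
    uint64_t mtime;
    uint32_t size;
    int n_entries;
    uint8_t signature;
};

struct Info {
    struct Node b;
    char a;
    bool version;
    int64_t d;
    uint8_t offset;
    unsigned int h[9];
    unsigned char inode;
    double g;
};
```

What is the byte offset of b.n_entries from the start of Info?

Node: mtime at 0 (size 8, align 8) → ends 8; size at 8 (size 4, align 4) → ends 12; n_entries at 12 (size 4, align 4) → ends 16; signature at 16 (size 1, align 1) → ends 17; tail pad 7 to reach multiple of 8; total 24 bytes, alignment 8
b at 0 (size 24, align 8) → ends 24
within Node: n_entries at 12
0 + 12 = 12

12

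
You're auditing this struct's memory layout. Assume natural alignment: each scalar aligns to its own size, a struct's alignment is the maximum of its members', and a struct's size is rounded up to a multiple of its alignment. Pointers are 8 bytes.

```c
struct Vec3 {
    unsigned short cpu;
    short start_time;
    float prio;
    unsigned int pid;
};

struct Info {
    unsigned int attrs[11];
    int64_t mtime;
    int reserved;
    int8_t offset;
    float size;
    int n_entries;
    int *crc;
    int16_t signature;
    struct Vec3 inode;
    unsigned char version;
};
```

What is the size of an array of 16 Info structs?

Vec3: 0..2  cpu  (2B, 2-aligned); 2..4  start_time  (2B, 2-aligned); 4..8  prio  (4B, 4-aligned); 8..12  pid  (4B, 4-aligned); sizeof = 12, alignof = 4
0..44  attrs  (44B, 4-aligned)
44..48  -- padding (4B)
48..56  mtime  (8B, 8-aligned)
56..60  reserved  (4B, 4-aligned)
60..61  offset  (1B, 1-aligned)
61..64  -- padding (3B)
64..68  size  (4B, 4-aligned)
68..72  n_entries  (4B, 4-aligned)
72..80  crc  (8B, 8-aligned)
80..82  signature  (2B, 2-aligned)
82..84  -- padding (2B)
84..96  inode  (12B, 4-aligned)
96..97  version  (1B, 1-aligned)
97..104  -- tail padding (7B)
sizeof = 104, alignof = 8
array of 16: 16 × 104 = 1664

1664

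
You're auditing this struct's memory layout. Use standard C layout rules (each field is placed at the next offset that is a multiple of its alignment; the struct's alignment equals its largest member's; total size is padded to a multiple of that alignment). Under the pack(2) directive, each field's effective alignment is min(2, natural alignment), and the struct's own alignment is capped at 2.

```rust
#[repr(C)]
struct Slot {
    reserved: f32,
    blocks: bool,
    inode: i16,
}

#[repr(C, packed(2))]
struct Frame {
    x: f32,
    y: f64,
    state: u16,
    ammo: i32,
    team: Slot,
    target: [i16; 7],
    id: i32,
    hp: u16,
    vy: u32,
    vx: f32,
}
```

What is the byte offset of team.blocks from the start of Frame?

22

Slot: reserved at 0 (size 4, align 4) → ends 4; blocks at 4 (size 1, align 1) → ends 5; pad 1 to align 2 for inode; inode at 6 (size 2, align 2) → ends 8; total 8 bytes, alignment 4
x at 0 (size 4, align 2) → ends 4
y at 4 (size 8, align 2) → ends 12
state at 12 (size 2, align 2) → ends 14
ammo at 14 (size 4, align 2) → ends 18
team at 18 (size 8, align 2) → ends 26
within Slot: blocks at 4
18 + 4 = 22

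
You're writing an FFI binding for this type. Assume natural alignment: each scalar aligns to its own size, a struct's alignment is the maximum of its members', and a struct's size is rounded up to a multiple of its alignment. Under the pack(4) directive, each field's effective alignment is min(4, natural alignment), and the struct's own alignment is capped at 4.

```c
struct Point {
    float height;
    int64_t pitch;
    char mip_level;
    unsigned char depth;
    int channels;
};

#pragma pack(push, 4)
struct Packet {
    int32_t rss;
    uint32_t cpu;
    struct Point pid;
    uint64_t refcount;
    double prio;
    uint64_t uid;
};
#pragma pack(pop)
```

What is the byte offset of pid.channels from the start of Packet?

Point: 0..4  height  (4B, 4-aligned); 4..8  -- padding (4B); 8..16  pitch  (8B, 8-aligned); 16..17  mip_level  (1B, 1-aligned); 17..18  depth  (1B, 1-aligned); 18..20  -- padding (2B); 20..24  channels  (4B, 4-aligned); sizeof = 24, alignof = 8
0..4  rss  (4B, 4-aligned)
4..8  cpu  (4B, 4-aligned)
8..32  pid  (24B, 4-aligned)
within Point: channels at 20
8 + 20 = 28

28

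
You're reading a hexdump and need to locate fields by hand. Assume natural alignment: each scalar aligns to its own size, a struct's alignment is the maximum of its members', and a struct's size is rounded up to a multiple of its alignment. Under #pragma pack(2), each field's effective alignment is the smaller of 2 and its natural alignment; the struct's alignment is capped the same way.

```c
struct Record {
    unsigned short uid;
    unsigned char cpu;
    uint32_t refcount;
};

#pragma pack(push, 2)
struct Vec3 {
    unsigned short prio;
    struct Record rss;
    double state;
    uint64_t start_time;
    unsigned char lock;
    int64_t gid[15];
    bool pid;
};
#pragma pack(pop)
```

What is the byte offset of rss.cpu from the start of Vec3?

Record: @0: uid [2B, align 2] → 2; @2: cpu [1B, align 1] → 3; +1 pad (align 4); @4: refcount [4B, align 4] → 8; size 8, align 4
@0: prio [2B, align 2] → 2
@2: rss [8B, align 2] → 10
within Record: cpu at 2
2 + 2 = 4

4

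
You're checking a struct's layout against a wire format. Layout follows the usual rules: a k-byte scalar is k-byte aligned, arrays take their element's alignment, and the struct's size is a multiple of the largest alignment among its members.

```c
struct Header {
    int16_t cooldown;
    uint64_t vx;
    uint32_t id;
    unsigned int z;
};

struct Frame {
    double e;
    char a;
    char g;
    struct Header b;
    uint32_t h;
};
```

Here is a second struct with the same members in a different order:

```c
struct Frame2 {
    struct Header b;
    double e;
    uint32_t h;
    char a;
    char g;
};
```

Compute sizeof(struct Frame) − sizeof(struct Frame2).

Header: @0: cooldown [2B, align 2] → 2; +6 pad (align 8); @8: vx [8B, align 8] → 16; @16: id [4B, align 4] → 20; @20: z [4B, align 4] → 24; size 24, align 8
@0: e [8B, align 8] → 8
@8: a [1B, align 1] → 9
@9: g [1B, align 1] → 10
+6 pad (align 8)
@16: b [24B, align 8] → 40
@40: h [4B, align 4] → 44
+4 tail pad (align 8)
size 48, align 8
— Frame2 —
@0: b [24B, align 8] → 24
@24: e [8B, align 8] → 32
@32: h [4B, align 4] → 36
@36: a [1B, align 1] → 37
@37: g [1B, align 1] → 38
+2 tail pad (align 8)
size 40, align 8
48 − 40 = 8

8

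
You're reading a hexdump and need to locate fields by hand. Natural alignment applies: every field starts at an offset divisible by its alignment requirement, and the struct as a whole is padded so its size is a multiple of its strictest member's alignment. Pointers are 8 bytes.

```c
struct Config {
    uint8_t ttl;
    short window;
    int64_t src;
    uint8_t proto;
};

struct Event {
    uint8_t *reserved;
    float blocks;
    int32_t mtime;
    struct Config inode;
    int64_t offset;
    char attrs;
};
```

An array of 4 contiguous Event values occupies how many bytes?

224

Config: 0..1  ttl  (1B, 1-aligned); 1..2  -- padding (1B); 2..4  window  (2B, 2-aligned); 4..8  -- padding (4B); 8..16  src  (8B, 8-aligned); 16..17  proto  (1B, 1-aligned); 17..24  -- tail padding (7B); sizeof = 24, alignof = 8
0..8  reserved  (8B, 8-aligned)
8..12  blocks  (4B, 4-aligned)
12..16  mtime  (4B, 4-aligned)
16..40  inode  (24B, 8-aligned)
40..48  offset  (8B, 8-aligned)
48..49  attrs  (1B, 1-aligned)
49..56  -- tail padding (7B)
sizeof = 56, alignof = 8
array of 4: 4 × 56 = 224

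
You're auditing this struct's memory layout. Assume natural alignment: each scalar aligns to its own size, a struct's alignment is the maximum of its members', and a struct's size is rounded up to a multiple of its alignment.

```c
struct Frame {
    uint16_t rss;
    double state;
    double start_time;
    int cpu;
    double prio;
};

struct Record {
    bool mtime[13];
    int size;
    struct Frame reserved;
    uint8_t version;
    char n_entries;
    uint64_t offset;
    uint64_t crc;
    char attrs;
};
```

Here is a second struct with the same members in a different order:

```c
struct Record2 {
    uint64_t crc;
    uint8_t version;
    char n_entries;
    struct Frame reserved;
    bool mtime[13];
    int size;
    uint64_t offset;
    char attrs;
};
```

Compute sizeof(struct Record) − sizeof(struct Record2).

0

Frame: @0: rss [2B, align 2] → 2; +6 pad (align 8); @8: state [8B, align 8] → 16; @16: start_time [8B, align 8] → 24; @24: cpu [4B, align 4] → 28; +4 pad (align 8); @32: prio [8B, align 8] → 40; size 40, align 8
@0: mtime [13B, align 1] → 13
+3 pad (align 4)
@16: size [4B, align 4] → 20
+4 pad (align 8)
@24: reserved [40B, align 8] → 64
@64: version [1B, align 1] → 65
@65: n_entries [1B, align 1] → 66
+6 pad (align 8)
@72: offset [8B, align 8] → 80
@80: crc [8B, align 8] → 88
@88: attrs [1B, align 1] → 89
+7 tail pad (align 8)
size 96, align 8
— Record2 —
@0: crc [8B, align 8] → 8
@8: version [1B, align 1] → 9
@9: n_entries [1B, align 1] → 10
+6 pad (align 8)
@16: reserved [40B, align 8] → 56
@56: mtime [13B, align 1] → 69
+3 pad (align 4)
@72: size [4B, align 4] → 76
+4 pad (align 8)
@80: offset [8B, align 8] → 88
@88: attrs [1B, align 1] → 89
+7 tail pad (align 8)
size 96, align 8
96 − 96 = 0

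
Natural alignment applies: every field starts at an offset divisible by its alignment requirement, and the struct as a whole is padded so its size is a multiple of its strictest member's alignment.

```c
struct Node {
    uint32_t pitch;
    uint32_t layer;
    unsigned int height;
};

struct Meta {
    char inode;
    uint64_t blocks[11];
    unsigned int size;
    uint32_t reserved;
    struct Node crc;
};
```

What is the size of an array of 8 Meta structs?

960

Node: 0..4  pitch  (4B, 4-aligned); 4..8  layer  (4B, 4-aligned); 8..12  height  (4B, 4-aligned); sizeof = 12, alignof = 4
0..1  inode  (1B, 1-aligned)
1..8  -- padding (7B)
8..96  blocks  (88B, 8-aligned)
96..100  size  (4B, 4-aligned)
100..104  reserved  (4B, 4-aligned)
104..116  crc  (12B, 4-aligned)
116..120  -- tail padding (4B)
sizeof = 120, alignof = 8
array of 8: 8 × 120 = 960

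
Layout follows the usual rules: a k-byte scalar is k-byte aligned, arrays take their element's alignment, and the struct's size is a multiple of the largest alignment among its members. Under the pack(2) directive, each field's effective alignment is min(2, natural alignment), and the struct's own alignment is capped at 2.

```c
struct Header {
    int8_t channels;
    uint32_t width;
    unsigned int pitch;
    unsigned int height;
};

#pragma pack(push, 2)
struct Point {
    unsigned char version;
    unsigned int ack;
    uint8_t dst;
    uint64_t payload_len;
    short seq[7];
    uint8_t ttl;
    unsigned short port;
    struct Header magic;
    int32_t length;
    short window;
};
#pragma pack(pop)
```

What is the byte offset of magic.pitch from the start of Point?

Header: 0..1  channels  (1B, 1-aligned); 1..4  -- padding (3B); 4..8  width  (4B, 4-aligned); 8..12  pitch  (4B, 4-aligned); 12..16  height  (4B, 4-aligned); sizeof = 16, alignof = 4
0..1  version  (1B, 1-aligned)
1..2  -- padding (1B)
2..6  ack  (4B, 2-aligned)
6..7  dst  (1B, 1-aligned)
7..8  -- padding (1B)
8..16  payload_len  (8B, 2-aligned)
16..30  seq  (14B, 2-aligned)
30..31  ttl  (1B, 1-aligned)
31..32  -- padding (1B)
32..34  port  (2B, 2-aligned)
34..50  magic  (16B, 2-aligned)
within Header: pitch at 8
34 + 8 = 42

42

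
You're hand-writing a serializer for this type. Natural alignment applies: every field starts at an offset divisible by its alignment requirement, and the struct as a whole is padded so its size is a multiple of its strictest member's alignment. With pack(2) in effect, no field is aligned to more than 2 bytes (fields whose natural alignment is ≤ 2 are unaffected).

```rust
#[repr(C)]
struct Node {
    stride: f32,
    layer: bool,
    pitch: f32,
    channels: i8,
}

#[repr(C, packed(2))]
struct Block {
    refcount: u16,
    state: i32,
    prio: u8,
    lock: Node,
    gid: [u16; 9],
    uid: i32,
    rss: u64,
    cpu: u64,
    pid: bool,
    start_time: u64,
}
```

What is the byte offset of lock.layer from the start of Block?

Node: @0: stride [4B, align 4] → 4; @4: layer [1B, align 1] → 5; +3 pad (align 4); @8: pitch [4B, align 4] → 12; @12: channels [1B, align 1] → 13; +3 tail pad (align 4); size 16, align 4
@0: refcount [2B, align 2] → 2
@2: state [4B, align 2] → 6
@6: prio [1B, align 1] → 7
+1 pad (align 2)
@8: lock [16B, align 2] → 24
within Node: layer at 4
8 + 4 = 12

12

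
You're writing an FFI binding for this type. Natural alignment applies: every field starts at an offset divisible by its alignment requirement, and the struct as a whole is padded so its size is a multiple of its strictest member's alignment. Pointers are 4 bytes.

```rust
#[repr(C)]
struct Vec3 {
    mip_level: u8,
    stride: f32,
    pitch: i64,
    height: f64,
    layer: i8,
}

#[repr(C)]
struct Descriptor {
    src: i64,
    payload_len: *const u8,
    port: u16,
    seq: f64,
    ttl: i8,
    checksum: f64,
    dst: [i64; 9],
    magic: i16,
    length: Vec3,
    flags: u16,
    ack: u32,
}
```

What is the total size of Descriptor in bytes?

160 bytes

Vec3: mip_level at 0 (size 1, align 1) → ends 1; pad 3 to align 4 for stride; stride at 4 (size 4, align 4) → ends 8; pitch at 8 (size 8, align 8) → ends 16; height at 16 (size 8, align 8) → ends 24; layer at 24 (size 1, align 1) → ends 25; tail pad 7 to reach multiple of 8; total 32 bytes, alignment 8
src at 0 (size 8, align 8) → ends 8
payload_len at 8 (size 4, align 4) → ends 12
port at 12 (size 2, align 2) → ends 14
pad 2 to align 8 for seq
seq at 16 (size 8, align 8) → ends 24
ttl at 24 (size 1, align 1) → ends 25
pad 7 to align 8 for checksum
checksum at 32 (size 8, align 8) → ends 40
dst at 40 (size 72, align 8) → ends 112
magic at 112 (size 2, align 2) → ends 114
pad 6 to align 8 for length
length at 120 (size 32, align 8) → ends 152
flags at 152 (size 2, align 2) → ends 154
pad 2 to align 4 for ack
ack at 156 (size 4, align 4) → ends 160
total 160 bytes, alignment 8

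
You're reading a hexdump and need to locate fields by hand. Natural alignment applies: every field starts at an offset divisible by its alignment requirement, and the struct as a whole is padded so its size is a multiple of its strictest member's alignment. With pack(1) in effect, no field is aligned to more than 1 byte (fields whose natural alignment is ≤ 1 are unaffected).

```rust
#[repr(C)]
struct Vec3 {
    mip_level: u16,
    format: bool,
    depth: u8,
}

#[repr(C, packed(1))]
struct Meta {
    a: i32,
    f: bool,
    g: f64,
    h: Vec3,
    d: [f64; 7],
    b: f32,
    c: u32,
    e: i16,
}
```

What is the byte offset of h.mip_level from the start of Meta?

Vec3: 0..2  mip_level  (2B, 2-aligned); 2..3  format  (1B, 1-aligned); 3..4  depth  (1B, 1-aligned); sizeof = 4, alignof = 2
0..4  a  (4B, 1-aligned)
4..5  f  (1B, 1-aligned)
5..13  g  (8B, 1-aligned)
13..17  h  (4B, 1-aligned)
within Vec3: mip_level at 0
13 + 0 = 13

13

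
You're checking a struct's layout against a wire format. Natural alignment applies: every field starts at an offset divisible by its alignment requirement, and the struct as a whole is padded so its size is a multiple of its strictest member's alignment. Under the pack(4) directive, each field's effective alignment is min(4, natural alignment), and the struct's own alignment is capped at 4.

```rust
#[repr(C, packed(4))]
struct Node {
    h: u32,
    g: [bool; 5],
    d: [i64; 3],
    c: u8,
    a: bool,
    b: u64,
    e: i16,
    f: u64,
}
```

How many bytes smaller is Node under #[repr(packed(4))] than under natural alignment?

12

natural layout:
  h at 0 (size 4, align 4) → ends 4
  g at 4 (size 5, align 1) → ends 9
  pad 7 to align 8 for d
  d at 16 (size 24, align 8) → ends 40
  c at 40 (size 1, align 1) → ends 41
  a at 41 (size 1, align 1) → ends 42
  pad 6 to align 8 for b
  b at 48 (size 8, align 8) → ends 56
  e at 56 (size 2, align 2) → ends 58
  pad 6 to align 8 for f
  f at 64 (size 8, align 8) → ends 72
  total 72 bytes, alignment 8
packed(4) layout:
  h at 0 (size 4, align 4) → ends 4
  g at 4 (size 5, align 1) → ends 9
  pad 3 to align 4 for d
  d at 12 (size 24, align 4) → ends 36
  c at 36 (size 1, align 1) → ends 37
  a at 37 (size 1, align 1) → ends 38
  pad 2 to align 4 for b
  b at 40 (size 8, align 4) → ends 48
  e at 48 (size 2, align 2) → ends 50
  pad 2 to align 4 for f
  f at 52 (size 8, align 4) → ends 60
  total 60 bytes, alignment 4
72 − 60 = 12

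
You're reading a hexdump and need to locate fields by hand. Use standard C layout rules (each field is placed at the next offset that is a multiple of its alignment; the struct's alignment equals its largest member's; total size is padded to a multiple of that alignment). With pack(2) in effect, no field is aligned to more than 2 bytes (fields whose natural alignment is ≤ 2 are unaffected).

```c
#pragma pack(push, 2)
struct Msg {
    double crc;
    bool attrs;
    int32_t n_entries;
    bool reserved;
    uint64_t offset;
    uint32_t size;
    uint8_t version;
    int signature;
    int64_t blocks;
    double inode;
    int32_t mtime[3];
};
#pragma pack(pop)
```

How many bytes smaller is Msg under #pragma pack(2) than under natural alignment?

natural layout:
  0..8  crc  (8B, 8-aligned)
  8..9  attrs  (1B, 1-aligned)
  9..12  -- padding (3B)
  12..16  n_entries  (4B, 4-aligned)
  16..17  reserved  (1B, 1-aligned)
  17..24  -- padding (7B)
  24..32  offset  (8B, 8-aligned)
  32..36  size  (4B, 4-aligned)
  36..37  version  (1B, 1-aligned)
  37..40  -- padding (3B)
  40..44  signature  (4B, 4-aligned)
  44..48  -- padding (4B)
  48..56  blocks  (8B, 8-aligned)
  56..64  inode  (8B, 8-aligned)
  64..76  mtime  (12B, 4-aligned)
  76..80  -- tail padding (4B)
  sizeof = 80, alignof = 8
packed(2) layout:
  0..8  crc  (8B, 2-aligned)
  8..9  attrs  (1B, 1-aligned)
  9..10  -- padding (1B)
  10..14  n_entries  (4B, 2-aligned)
  14..15  reserved  (1B, 1-aligned)
  15..16  -- padding (1B)
  16..24  offset  (8B, 2-aligned)
  24..28  size  (4B, 2-aligned)
  28..29  version  (1B, 1-aligned)
  29..30  -- padding (1B)
  30..34  signature  (4B, 2-aligned)
  34..42  blocks  (8B, 2-aligned)
  42..50  inode  (8B, 2-aligned)
  50..62  mtime  (12B, 2-aligned)
  sizeof = 62, alignof = 2
80 − 62 = 18

18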